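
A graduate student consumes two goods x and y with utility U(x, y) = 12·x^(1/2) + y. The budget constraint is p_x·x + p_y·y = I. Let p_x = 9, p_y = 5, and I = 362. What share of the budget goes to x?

share on x = 0.2762

Set MRS = p_x/p_y: 6·x^(−1/2) = p_x/p_y.
Solve: √x = 6·p_y/p_x, so x*(p_x,p_y) = (6·p_y/p_x)², and y* = (I − p_x·x*)/p_y.
Plugging in: x* = (6·5/9)² = 11.1111, y* = 52.4.
Expenditure on x: 9·11.1111 = 100; share = 0.2762.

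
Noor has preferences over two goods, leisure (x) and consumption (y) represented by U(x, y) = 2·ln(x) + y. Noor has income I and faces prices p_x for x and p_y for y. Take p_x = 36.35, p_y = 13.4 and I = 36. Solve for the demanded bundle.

x* = 0.7373, y* = 0.6866

So x*(p_x,p_y) = 2·p_y/p_x, independent of income; and y* = (I − 2·p_y)/p_y.
At the given prices: x* = 2·13.4/36.35 = 0.7373, and y* = 0.6866.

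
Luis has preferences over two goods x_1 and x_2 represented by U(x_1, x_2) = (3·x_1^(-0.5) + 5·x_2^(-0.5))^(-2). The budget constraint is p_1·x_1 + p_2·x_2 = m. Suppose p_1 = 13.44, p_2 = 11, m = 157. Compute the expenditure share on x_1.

MU_x_1 ∝ 3·x_1^(-1.5), MU_x_2 ∝ 5·x_2^(-1.5), so MRS = (3/5)·(x_2/x_1)^(1.5) = p_1/p_2.
Hence x_2/x_1 = ((5/3)·p_1/p_2)^(1/(1.5)), i.e. raised to the 2/3 power.
With the ratio pinned down, the budget gives x_1* = m/(p_1 + p_2·(x_2/x_1)) and x_2* = (x_2/x_1)·x_1*.
Numerically x_2/x_1 = 1.606584, so x_1* = 157/(13.44 + 11·1.606584) = 5.0462 and x_2* = 1.606584·5.0462 = 8.1072.
Expenditure on x_1: 13.44·5.0462 = 67.8211; share = 0.432.

share on x_1 = 0.432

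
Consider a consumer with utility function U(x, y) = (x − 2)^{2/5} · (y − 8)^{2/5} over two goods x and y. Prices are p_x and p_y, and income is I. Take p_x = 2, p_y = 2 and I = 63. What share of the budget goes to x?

share on x = 0.4048

This is Cobb-Douglas in (x−2, y−8): tangency gives 0.4·p_y·(y−8) = 0.4·p_x·(x−2).
After buying the subsistence bundle (2, 8), a share 0.5 of the remaining income goes to x: x* = 2 + 0.5·(I − 2p_x − 8p_y)/p_x.
Discretionary income = 63 − 2·2 − 8·2 = 43; x* = 2 + 0.5·43/2 = 12.75; y* = 8 + 0.5·43/2 = 18.75.
Expenditure on x: 2·12.75 = 25.5; share = 0.4048.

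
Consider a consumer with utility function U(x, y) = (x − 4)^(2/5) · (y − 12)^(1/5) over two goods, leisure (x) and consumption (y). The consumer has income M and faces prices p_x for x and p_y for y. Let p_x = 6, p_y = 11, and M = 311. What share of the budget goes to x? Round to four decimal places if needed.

Substituting into the budget: x* = 4 + 2/3·(M − 4·p_x − 12·p_y)/p_x, and y* = 12 + 1/3·(…)/p_y.
Discretionary income = 311 − 4·6 − 12·11 = 155; x* = 4 + 2/3·155/6 = 21.2222; y* = 12 + 1/3·155/11 = 16.697.
Expenditure on x: 6·21.2222 = 127.3333; share = 0.4094.

share on x = 0.4094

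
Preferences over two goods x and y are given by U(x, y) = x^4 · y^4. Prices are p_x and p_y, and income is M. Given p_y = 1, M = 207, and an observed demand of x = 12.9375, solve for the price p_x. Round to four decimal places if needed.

Tangency: MRS = y/x = p_x/p_y.
So 4·p_y·y = 4·p_x·x; combined with the budget, a share 0.5 of income goes to x.
Demand: x*(p_x,p_y,M) = 0.5·M/p_x and y* = 0.5·M/p_y.
Set x* = 12.9375 in the demand function and solve for p_x: p_x = 8.

p_x = 8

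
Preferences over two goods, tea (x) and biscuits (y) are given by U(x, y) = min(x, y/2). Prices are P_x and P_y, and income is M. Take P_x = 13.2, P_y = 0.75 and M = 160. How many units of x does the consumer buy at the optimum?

x* = 10.8844

Leontief preferences: the optimum is at the kink where x/1 = y/2, i.e. y = 2·x.
Budget: P_x·x + P_y·2·x = M, so (P_x + 2·P_y)·x = M.
Demand: x*(P_x,P_y,M) = M/(P_x + 2·P_y), y* = 2·M/(P_x + 2·P_y).
Here 13.2 + 2·0.75 = 14.7, giving x* = 10.8844.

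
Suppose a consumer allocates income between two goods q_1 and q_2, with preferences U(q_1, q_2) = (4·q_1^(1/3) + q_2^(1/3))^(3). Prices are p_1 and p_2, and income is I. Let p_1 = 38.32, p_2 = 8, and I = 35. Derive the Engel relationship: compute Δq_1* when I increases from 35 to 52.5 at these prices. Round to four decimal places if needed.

MU_q_1 ∝ 4·q_1^(-2/3), MU_q_2 ∝ q_2^(-2/3), so MRS = 4·(q_2/q_1)^(2/3) = p_1/p_2.
Solve for the ratio: q_2/q_1 = [(1/4)·p_1/p_2]^(1.5).
With the ratio pinned down, the budget gives q_1* = I/(p_1 + p_2·(q_2/q_1)) and q_2* = (q_2/q_1)·q_1*.
Numerically q_2/q_1 = 1.310428, so q_1* = 35/(38.32 + 8·1.310428) = 0.7172.
At I' = 52.5: q_1* = 1.0757. Change: 1.0757 − 0.7172 = 0.3586.

Δq_1* = 0.3586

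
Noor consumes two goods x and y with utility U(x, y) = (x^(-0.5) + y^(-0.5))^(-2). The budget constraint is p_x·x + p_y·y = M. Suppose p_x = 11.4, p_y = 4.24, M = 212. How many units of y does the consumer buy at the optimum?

y* = 20.9159

From the CES first-order condition, (y/x)^(1.5) = p_x/p_y.
Hence y/x = (p_x/p_y)^(1/(1.5)), i.e. raised to the 2/3 power.
With the ratio pinned down, the budget gives x* = M/(p_x + p_y·(y/x)) and y* = (y/x)·x*.
Numerically y/x = 1.933567, so x* = 212/(11.4 + 4.24·1.933567) = 10.8173 and y* = 1.933567·10.8173 = 20.9159.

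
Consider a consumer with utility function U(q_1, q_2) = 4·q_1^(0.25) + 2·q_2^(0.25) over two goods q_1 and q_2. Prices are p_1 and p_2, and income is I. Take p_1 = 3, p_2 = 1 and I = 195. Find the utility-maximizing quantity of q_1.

MU_q_1 ∝ 4·q_1^(-0.75), MU_q_2 ∝ 2·q_2^(-0.75), so MRS = 2·(q_2/q_1)^(0.75) = p_1/p_2.
Hence q_2/q_1 = ((1/2)·p_1/p_2)^(1/(0.75)), i.e. raised to the 4/3 power.
With the ratio pinned down, the budget gives q_1* = I/(p_1 + p_2·(q_2/q_1)) and q_2* = (q_2/q_1)·q_1*.
Numerically q_2/q_1 = 1.717071, so q_1* = 195/(3 + 1·1.717071) = 41.3392.

q_1* = 41.3392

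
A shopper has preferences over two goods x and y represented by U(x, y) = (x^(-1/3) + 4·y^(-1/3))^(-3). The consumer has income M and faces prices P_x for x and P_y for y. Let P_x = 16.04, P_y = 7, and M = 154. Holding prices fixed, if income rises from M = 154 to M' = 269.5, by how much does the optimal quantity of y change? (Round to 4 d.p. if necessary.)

Δy* = 11.4983

MRS = MU_x/MU_y = (1/4)·(y/x)^(4/3). Set equal to P_x/P_y.
Hence y/x = (4·P_x/P_y)^(1/(4/3)), i.e. raised to the 0.75 power.
Substitute y = (y/x)·x into the budget: x* = M/(P_x + P_y·(y/x)).
Numerically y/x = 5.267745, so x* = 154/(16.04 + 7·5.267745) = 2.9104 and y* = 5.267745·2.9104 = 15.3311.
At M' = 269.5: y* = 26.8294. Change: 26.8294 − 15.3311 = 11.4983.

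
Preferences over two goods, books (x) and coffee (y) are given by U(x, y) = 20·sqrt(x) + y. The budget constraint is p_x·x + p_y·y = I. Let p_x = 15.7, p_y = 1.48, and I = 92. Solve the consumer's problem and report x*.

x* = 0.8886

MU_x = 10/√x, MU_y = 1. Tangency: 10/√x = p_x/p_y.
Solve: √x = 10·p_y/p_x, so x*(p_x,p_y) = (10·p_y/p_x)², and y* = (I − p_x·x*)/p_y.
Plugging in: x* = (10·1.48/15.7)² = 0.8886.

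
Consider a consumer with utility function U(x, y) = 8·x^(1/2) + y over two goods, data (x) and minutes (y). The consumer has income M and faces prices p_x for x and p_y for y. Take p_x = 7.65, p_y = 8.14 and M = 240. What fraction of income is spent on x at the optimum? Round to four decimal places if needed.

MU_x = 4/√x, MU_y = 1. Tangency: 4/√x = p_x/p_y.
Solve: √x = 4·p_y/p_x, so x*(p_x,p_y) = (4·p_y/p_x)², and y* = (M − p_x·x*)/p_y.
Plugging in: x* = (4·8.14/7.65)² = 18.1153, y* = 12.4592.
Expenditure on x: 7.65·18.1153 = 138.5822; share = 0.5774.

share on x = 0.5774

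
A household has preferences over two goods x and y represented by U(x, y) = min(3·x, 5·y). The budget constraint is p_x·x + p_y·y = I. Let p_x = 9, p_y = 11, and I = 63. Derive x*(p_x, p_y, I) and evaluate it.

x* = 4.0385

With perfect complements, no substitution: consume in ratio x:y = 5:3.
Budget: p_x·x + p_y·(3/5)·x = I, so (5·p_x + 3·p_y)·x = 5·I.
Demand: x*(p_x,p_y,I) = 5·I/(5·p_x + 3·p_y), y* = 3·I/(5·p_x + 3·p_y).
Here 5·9 + 3·11 = 78, giving x* = 4.0385.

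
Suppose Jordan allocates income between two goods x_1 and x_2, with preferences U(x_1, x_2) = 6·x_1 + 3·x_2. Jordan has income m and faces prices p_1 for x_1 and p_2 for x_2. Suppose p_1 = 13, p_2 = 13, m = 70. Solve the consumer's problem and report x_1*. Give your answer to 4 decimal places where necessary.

x_1* = 5.3846

Linear utility — the consumer picks whichever good has higher MU/price: 6/13 = 0.4615 vs 3/13 = 0.2308.
x_1 gives more utility per dollar, so spend all income on x_1: x_1* = m/p_1, x_2* = 0.
Numerically: x_1* = 5.3846, x_2* = 0.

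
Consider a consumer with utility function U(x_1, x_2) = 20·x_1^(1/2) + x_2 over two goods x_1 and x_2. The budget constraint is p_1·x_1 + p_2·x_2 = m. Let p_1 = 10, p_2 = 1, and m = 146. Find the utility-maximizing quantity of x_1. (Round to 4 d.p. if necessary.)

x_1* = 1

MU_x_1 = 10/√x_1, MU_x_2 = 1. Tangency: 10/√x_1 = p_1/p_2.
Thus x_1* = (10·p_2/p_1)² — independent of m — with the rest of income spent on x_2.
Plugging in: x_1* = (10·1/10)² = 1.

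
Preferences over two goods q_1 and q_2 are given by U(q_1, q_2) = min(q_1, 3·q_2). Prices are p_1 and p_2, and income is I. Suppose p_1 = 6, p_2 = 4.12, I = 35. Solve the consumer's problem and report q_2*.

q_2* = 1.5823

Demand: q_1*(p_1,p_2,I) = 3·I/(3·p_1 + p_2), q_2* = I/(3·p_1 + p_2).
Here 3·6 + 4.12 = 22.12, giving q_2* = 1.5823.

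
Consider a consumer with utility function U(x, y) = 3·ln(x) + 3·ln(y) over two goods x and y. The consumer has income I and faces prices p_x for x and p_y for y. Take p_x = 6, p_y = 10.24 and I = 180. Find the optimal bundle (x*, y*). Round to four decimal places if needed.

The MRS is y/x. Set MRS = p_x/p_y.
So 3·p_y·y = 3·p_x·x; combined with the budget, a share 0.5 of income goes to x.
Demand: x*(p_x,p_y,I) = 0.5·I/p_x and y* = 0.5·I/p_y.
At p_x=6, p_y=10.24, I=180: x* = 0.5·180/6 = 15, y* = 8.7891.

x* = 15, y* = 8.7891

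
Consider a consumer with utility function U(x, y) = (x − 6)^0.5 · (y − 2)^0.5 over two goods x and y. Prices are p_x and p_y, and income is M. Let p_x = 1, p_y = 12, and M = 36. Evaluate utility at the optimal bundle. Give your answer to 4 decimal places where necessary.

V = 0.866

This is Cobb-Douglas in (x−6, y−2): tangency gives 0.5·p_y·(y−2) = 0.5·p_x·(x−6).
After buying the subsistence bundle (6, 2), a share 0.5 of the remaining income goes to x: x* = 6 + 0.5·(M − 6p_x − 2p_y)/p_x.
Discretionary income = 36 − 6·1 − 2·12 = 6; x* = 6 + 0.5·6/1 = 9; y* = 2 + 0.5·6/12 = 2.25.
Utility at the optimum: U(9, 2.25) = 0.866.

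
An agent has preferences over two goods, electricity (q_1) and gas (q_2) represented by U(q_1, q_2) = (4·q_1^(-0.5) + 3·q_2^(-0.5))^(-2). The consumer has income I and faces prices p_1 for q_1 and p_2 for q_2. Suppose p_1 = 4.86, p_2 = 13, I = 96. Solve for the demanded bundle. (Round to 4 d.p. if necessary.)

MU_q_1 ∝ 4·q_1^(-1.5), MU_q_2 ∝ 3·q_2^(-1.5), so MRS = (4/3)·(q_2/q_1)^(1.5) = p_1/p_2.
Hence q_2/q_1 = ((3/4)·p_1/p_2)^(1/(1.5)), i.e. raised to the 2/3 power.
Substitute q_2 = (q_2/q_1)·q_1 into the budget: q_1* = I/(p_1 + p_2·(q_2/q_1)).
Numerically q_2/q_1 = 0.428387, so q_1* = 96/(4.86 + 13·0.428387) = 9.2051 and q_2* = 0.428387·9.2051 = 3.9433.

q_1* = 9.2051, q_2* = 3.9433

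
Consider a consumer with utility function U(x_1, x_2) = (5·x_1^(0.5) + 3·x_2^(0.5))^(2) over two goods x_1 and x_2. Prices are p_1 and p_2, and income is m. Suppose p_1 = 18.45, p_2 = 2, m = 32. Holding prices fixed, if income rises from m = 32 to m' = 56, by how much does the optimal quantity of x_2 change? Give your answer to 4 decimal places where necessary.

Δx_2* = 9.2229

From the CES first-order condition, (5/3)·(x_2/x_1)^(0.5) = p_1/p_2.
Hence x_2/x_1 = ((3/5)·p_1/p_2)^(1/(0.5)), i.e. raised to the 2 power.
Substitute x_2 = (x_2/x_1)·x_1 into the budget: x_1* = m/(p_1 + p_2·(x_2/x_1)).
Numerically x_2/x_1 = 30.636225, so x_1* = 32/(18.45 + 2·30.636225) = 0.4014 and x_2* = 30.636225·0.4014 = 12.2972.
At m' = 56: x_2* = 21.52. Change: 21.52 − 12.2972 = 9.2229.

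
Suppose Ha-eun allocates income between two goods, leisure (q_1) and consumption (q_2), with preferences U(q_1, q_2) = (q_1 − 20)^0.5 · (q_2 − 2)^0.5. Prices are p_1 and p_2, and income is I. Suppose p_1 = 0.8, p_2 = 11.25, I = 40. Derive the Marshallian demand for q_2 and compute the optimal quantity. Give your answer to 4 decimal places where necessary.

Discretionary income = 40 − 20·0.8 − 2·11.25 = 1.5; q_2* = 2 + 0.5·1.5/11.25 = 2.0667.

q_2* = 2.0667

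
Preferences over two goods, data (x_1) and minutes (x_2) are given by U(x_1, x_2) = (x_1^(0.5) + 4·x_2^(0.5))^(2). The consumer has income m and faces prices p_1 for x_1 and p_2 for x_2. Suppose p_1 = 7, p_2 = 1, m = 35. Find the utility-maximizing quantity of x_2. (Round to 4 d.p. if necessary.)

x_2* = 34.6903

MU_x_1 ∝ x_1^(-0.5), MU_x_2 ∝ 4·x_2^(-0.5), so MRS = (1/4)·(x_2/x_1)^(0.5) = p_1/p_2.
Solve for the ratio: x_2/x_1 = [4·p_1/p_2]^(2).
With the ratio pinned down, the budget gives x_1* = m/(p_1 + p_2·(x_2/x_1)) and x_2* = (x_2/x_1)·x_1*.
Numerically x_2/x_1 = 784, so x_1* = 35/(7 + 1·784) = 0.0442 and x_2* = 784·0.0442 = 34.6903.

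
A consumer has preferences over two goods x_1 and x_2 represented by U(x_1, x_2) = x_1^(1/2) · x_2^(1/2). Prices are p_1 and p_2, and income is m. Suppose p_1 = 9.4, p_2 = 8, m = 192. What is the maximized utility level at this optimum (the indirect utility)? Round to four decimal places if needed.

MU_x_1/MU_x_2 = (0.5·x_2)/(0.5·x_1); tangency sets this equal to p_1/p_2.
So 0.5·p_2·x_2 = 0.5·p_1·x_1; combined with the budget, a share 0.5 of income goes to x_1.
Demand: x_1*(p_1,p_2,m) = 0.5·m/p_1 and x_2* = 0.5·m/p_2.
At p_1=9.4, p_2=8, m=192: x_1* = 0.5·192/9.4 = 10.2128, x_2* = 12.
Utility at the optimum: U(10.2128, 12) = 11.0704.

V = 11.0704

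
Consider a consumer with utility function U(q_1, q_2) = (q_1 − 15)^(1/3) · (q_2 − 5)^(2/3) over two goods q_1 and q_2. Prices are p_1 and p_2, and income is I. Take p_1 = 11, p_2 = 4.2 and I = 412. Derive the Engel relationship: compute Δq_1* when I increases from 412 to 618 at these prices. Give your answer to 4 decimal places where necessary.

MRS = (1/2)·(q_2−5)/(q_1−15). Tangency with p_1/p_2 gives q_2−5 = 2·(p_1/p_2)·(q_1−15).
Substituting into the budget: q_1* = 15 + 1/3·(I − 15·p_1 − 5·p_2)/p_1, and q_2* = 5 + 2/3·(…)/p_2.
Discretionary income = 412 − 15·11 − 5·4.2 = 226; q_1* = 15 + 1/3·226/11 = 21.8485.
At I' = 618: q_1* = 28.0909. Change: 28.0909 − 21.8485 = 6.2424.

Δq_1* = 6.2424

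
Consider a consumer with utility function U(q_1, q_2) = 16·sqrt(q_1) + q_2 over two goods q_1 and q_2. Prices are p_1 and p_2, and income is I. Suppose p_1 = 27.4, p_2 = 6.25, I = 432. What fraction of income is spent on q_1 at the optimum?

Utility is quasi-linear in q_2; the FOC for q_1 is 8/√q_1 = p_1/p_2.
Thus q_1* = (8·p_2/p_1)² — independent of I — with the rest of income spent on q_2.
Plugging in: q_1* = (8·6.25/27.4)² = 3.33, q_2* = 54.5215.
Expenditure on q_1: 27.4·3.33 = 91.2409; share = 0.2112.

share on q_1 = 0.2112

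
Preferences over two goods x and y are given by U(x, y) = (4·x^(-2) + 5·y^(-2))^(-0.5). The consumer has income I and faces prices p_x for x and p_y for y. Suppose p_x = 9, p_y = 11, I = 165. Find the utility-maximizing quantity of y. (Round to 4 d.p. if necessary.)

From the CES first-order condition, (4/5)·(y/x)^(3) = p_x/p_y.
Hence y/x = ((5/4)·p_x/p_y)^(1/(3)), i.e. raised to the 1/3 power.
With the ratio pinned down, the budget gives x* = I/(p_x + p_y·(y/x)) and y* = (y/x)·x*.
Numerically y/x = 1.007519, so x* = 165/(9 + 11·1.007519) = 8.216 and y* = 1.007519·8.216 = 8.2778.

y* = 8.2778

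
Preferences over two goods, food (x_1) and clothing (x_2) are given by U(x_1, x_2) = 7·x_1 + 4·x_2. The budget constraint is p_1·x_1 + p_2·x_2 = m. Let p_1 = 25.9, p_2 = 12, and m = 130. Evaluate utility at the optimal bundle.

Perfect substitutes: compare marginal utility per dollar. 7/p_1 vs 4/p_2 → 0.2703 vs 0.3333.
x_2 gives more utility per dollar, so spend all income on x_2: x_2* = m/p_2, x_1* = 0.
Numerically: x_1* = 0, x_2* = 10.8333.
Utility at the optimum: U(0, 10.8333) = 43.3333.

V = 43.3333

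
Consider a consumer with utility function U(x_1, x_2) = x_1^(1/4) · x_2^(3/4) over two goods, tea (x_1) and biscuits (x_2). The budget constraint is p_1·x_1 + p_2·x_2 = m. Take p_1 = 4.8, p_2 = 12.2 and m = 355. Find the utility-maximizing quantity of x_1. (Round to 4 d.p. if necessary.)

Demand: x_1*(p_1,p_2,m) = 0.25·m/p_1 and x_2* = 0.75·m/p_2.
At p_1=4.8, p_2=12.2, m=355: x_1* = 0.25·355/4.8 = 18.4896.

x_1* = 18.4896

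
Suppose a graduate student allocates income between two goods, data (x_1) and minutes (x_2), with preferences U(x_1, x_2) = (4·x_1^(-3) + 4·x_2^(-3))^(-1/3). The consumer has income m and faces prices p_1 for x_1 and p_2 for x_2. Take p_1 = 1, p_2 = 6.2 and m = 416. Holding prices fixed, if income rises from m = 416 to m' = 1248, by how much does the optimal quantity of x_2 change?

Δx_2* = 106.9688

MU_x_1 ∝ 4·x_1^(-4), MU_x_2 ∝ 4·x_2^(-4), so MRS = (x_2/x_1)^(4) = p_1/p_2.
Solve for the ratio: x_2/x_1 = [p_1/p_2]^(0.25).
Substitute x_2 = (x_2/x_1)·x_1 into the budget: x_1* = m/(p_1 + p_2·(x_2/x_1)).
Numerically x_2/x_1 = 0.633727, so x_1* = 416/(1 + 6.2·0.633727) = 84.3966 and x_2* = 0.633727·84.3966 = 53.4844.
At m' = 1248: x_2* = 160.4532. Change: 160.4532 − 53.4844 = 106.9688.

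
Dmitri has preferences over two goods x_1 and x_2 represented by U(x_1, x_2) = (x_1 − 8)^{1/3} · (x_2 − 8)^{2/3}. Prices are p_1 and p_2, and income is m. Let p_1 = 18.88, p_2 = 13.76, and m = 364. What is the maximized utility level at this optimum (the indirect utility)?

MRS = (1/2)·(x_2−8)/(x_1−8). Tangency with p_1/p_2 gives x_2−8 = 2·(p_1/p_2)·(x_1−8).
After buying the subsistence bundle (8, 8), a share 1/3 of the remaining income goes to x_1: x_1* = 8 + 1/3·(m − 8p_1 − 8p_2)/p_1.
Discretionary income = 364 − 8·18.88 − 8·13.76 = 102.88; x_1* = 8 + 1/3·102.88/18.88 = 9.8164; x_2* = 8 + 2/3·102.88/13.76 = 12.9845.
Utility at the optimum: U(9.8164, 12.9845) = 3.5603.

V = 3.5603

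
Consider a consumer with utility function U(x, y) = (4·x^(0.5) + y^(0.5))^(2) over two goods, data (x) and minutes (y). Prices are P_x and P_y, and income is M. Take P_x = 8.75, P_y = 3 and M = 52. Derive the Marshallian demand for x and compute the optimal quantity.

x* = 5.0266

Numerically y/x = 0.531684, so x* = 52/(8.75 + 3·0.531684) = 5.0266.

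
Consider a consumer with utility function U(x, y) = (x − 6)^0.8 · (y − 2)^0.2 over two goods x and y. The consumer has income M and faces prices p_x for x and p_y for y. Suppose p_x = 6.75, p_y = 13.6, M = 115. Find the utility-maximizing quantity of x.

MRS = 4·(y−2)/(x−6). Tangency with p_x/p_y gives y−2 = (1/4)·(p_x/p_y)·(x−6).
After buying the subsistence bundle (6, 2), a share 0.8 of the remaining income goes to x: x* = 6 + 0.8·(M − 6p_x − 2p_y)/p_x.
Discretionary income = 115 − 6·6.75 − 2·13.6 = 47.3; x* = 6 + 0.8·47.3/6.75 = 11.6059.

x* = 11.6059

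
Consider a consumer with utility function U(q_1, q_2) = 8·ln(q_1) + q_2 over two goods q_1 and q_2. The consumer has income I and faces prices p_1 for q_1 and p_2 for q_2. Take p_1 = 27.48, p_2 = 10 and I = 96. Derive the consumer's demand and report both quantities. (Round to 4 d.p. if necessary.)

q_1* = 2.9112, q_2* = 1.6

MU_q_1 = 8/q_1, MU_q_2 = 1. Tangency: 8/q_1 = p_1/p_2.
So q_1*(p_1,p_2) = 8·p_2/p_1, independent of income; and q_2* = (I − 8·p_2)/p_2.
At the given prices: q_1* = 8·10/27.48 = 2.9112, and q_2* = 1.6.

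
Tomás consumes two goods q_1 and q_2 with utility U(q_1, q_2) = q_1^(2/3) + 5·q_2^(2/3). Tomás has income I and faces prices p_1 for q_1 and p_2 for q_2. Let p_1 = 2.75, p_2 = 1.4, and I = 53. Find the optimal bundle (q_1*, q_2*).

From the CES first-order condition, (1/5)·(q_2/q_1)^(1/3) = p_1/p_2.
Hence q_2/q_1 = (5·p_1/p_2)^(1/(1/3)), i.e. raised to the 3 power.
Substitute q_2 = (q_2/q_1)·q_1 into the budget: q_1* = I/(p_1 + p_2·(q_2/q_1)).
Numerically q_2/q_1 = 947.37951, so q_1* = 53/(2.75 + 1.4·947.37951) = 0.0399 and q_2* = 947.37951·0.0399 = 37.7788.

q_1* = 0.0399, q_2* = 37.7788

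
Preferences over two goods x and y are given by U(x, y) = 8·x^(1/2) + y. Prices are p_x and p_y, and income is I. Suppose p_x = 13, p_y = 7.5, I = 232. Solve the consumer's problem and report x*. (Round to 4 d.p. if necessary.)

x* = 5.3254

Utility is quasi-linear in y; the FOC for x is 4/√x = p_x/p_y.
Thus x* = (4·p_y/p_x)² — independent of I — with the rest of income spent on y.
Plugging in: x* = (4·7.5/13)² = 5.3254.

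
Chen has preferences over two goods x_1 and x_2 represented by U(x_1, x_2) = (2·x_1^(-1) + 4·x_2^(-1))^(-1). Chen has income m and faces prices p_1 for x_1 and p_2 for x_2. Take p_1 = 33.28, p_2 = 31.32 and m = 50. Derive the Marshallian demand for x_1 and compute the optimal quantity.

MRS = MU_x_1/MU_x_2 = (1/2)·(x_2/x_1)^(2). Set equal to p_1/p_2.
Solve for the ratio: x_2/x_1 = [2·p_1/p_2]^(0.5).
Substitute x_2 = (x_2/x_1)·x_1 into the budget: x_1* = m/(p_1 + p_2·(x_2/x_1)).
Numerically x_2/x_1 = 1.457793, so x_1* = 50/(33.28 + 31.32·1.457793) = 0.6334.

x_1* = 0.6334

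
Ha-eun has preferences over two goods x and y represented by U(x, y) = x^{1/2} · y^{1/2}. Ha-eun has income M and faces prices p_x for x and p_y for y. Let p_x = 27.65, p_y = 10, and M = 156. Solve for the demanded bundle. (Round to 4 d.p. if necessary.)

MU_x/MU_y = (0.5·y)/(0.5·x); tangency sets this equal to p_x/p_y.
Rearranging, p_y·y = p_x·x. Substituting into the budget gives p_x·x·(1 + 1) = M.
Demand: x*(p_x,p_y,M) = 0.5·M/p_x and y* = 0.5·M/p_y.
At p_x=27.65, p_y=10, M=156: x* = 0.5·156/27.65 = 2.821, y* = 7.8.

x* = 2.821, y* = 7.8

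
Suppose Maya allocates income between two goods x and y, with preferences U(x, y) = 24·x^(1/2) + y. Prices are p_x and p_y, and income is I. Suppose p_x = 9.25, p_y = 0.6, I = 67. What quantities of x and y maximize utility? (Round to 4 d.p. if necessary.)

MU_x = 12/√x, MU_y = 1. Tangency: 12/√x = p_x/p_y.
Thus x* = (12·p_y/p_x)² — independent of I — with the rest of income spent on y.
Plugging in: x* = (12·0.6/9.25)² = 0.6059, y* = 102.3261.

x* = 0.6059, y* = 102.3261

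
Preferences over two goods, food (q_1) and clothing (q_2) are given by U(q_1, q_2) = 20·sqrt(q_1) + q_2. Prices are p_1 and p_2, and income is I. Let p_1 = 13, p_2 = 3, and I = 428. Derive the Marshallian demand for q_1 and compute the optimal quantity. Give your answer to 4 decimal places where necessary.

Utility is quasi-linear in q_2; the FOC for q_1 is 10/√q_1 = p_1/p_2.
Thus q_1* = (10·p_2/p_1)² — independent of I — with the rest of income spent on q_2.
Plugging in: q_1* = (10·3/13)² = 5.3254.

q_1* = 5.3254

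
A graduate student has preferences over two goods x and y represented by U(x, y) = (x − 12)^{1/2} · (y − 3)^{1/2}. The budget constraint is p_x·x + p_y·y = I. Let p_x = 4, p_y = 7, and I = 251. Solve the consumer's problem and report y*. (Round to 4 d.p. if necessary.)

y* = 16

Let x' = x−12, y' = y−3. MRS = y'/x' = p_x/p_y.
Substituting into the budget: x* = 12 + 0.5·(I − 12·p_x − 3·p_y)/p_x, and y* = 3 + 0.5·(…)/p_y.
Discretionary income = 251 − 12·4 − 3·7 = 182; y* = 3 + 0.5·182/7 = 16.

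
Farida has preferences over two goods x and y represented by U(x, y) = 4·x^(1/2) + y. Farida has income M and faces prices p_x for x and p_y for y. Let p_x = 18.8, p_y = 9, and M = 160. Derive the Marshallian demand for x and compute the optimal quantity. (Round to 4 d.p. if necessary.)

x* = 0.9167

Set MRS = p_x/p_y: 2·x^(−1/2) = p_x/p_y.
Solve: √x = 2·p_y/p_x, so x*(p_x,p_y) = (2·p_y/p_x)², and y* = (M − p_x·x*)/p_y.
Plugging in: x* = (2·9/18.8)² = 0.9167.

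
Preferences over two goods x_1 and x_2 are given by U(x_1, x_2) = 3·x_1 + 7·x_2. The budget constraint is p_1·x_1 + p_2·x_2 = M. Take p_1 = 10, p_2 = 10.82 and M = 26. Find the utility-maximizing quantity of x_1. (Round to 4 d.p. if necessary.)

Perfect substitutes: compare marginal utility per dollar. 3/p_1 vs 7/p_2 → 0.3 vs 0.647.
x_2 gives more utility per dollar, so spend all income on x_2: x_2* = M/p_2, x_1* = 0.
Numerically: x_1* = 0, x_2* = 2.403.

x_1* = 0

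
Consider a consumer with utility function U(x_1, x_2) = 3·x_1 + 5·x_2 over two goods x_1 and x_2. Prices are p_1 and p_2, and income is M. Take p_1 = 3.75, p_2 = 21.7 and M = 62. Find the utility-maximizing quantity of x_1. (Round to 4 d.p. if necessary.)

x_1* = 16.5333

Perfect substitutes: compare marginal utility per dollar. 3/p_1 vs 5/p_2 → 0.8 vs 0.2304.
x_1 gives more utility per dollar, so spend all income on x_1: x_1* = M/p_1, x_2* = 0.
Numerically: x_1* = 16.5333, x_2* = 0.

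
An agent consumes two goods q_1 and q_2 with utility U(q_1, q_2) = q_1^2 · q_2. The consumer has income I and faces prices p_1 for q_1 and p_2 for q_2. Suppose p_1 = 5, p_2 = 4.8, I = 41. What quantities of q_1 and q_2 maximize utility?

q_1* = 5.4667, q_2* = 2.8472

Tangency: MRS = 2·q_2/q_1 = p_1/p_2.
Rearranging, p_2·q_2 = (1/2)·p_1·q_1. Substituting into the budget gives p_1·q_1·(1 + (1/2)) = I.
Demand: q_1*(p_1,p_2,I) = 2/3·I/p_1 and q_2* = 1/3·I/p_2.
At p_1=5, p_2=4.8, I=41: q_1* = 2/3·41/5 = 5.4667, q_2* = 2.8472.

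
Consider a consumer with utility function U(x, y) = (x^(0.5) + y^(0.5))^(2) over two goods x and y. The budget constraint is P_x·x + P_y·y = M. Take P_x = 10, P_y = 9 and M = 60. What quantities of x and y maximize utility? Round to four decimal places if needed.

x* = 2.8421, y* = 3.5088

MU_x ∝ x^(-0.5), MU_y ∝ y^(-0.5), so MRS = (y/x)^(0.5) = P_x/P_y.
Hence y/x = (P_x/P_y)^(1/(0.5)), i.e. raised to the 2 power.
Substitute y = (y/x)·x into the budget: x* = M/(P_x + P_y·(y/x)).
Numerically y/x = 1.234568, so x* = 60/(10 + 9·1.234568) = 2.8421 and y* = 1.234568·2.8421 = 3.5088.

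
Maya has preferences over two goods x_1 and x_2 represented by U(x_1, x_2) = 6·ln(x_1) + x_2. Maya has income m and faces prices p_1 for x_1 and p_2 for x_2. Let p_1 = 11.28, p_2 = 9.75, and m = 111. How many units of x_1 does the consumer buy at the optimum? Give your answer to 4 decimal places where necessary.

Set MRS = p_1/p_2: (6/x_1)/1 = p_1/p_2.
So x_1*(p_1,p_2) = 6·p_2/p_1, independent of income; and x_2* = (m − 6·p_2)/p_2.
At the given prices: x_1* = 6·9.75/11.28 = 5.1862.

x_1* = 5.1862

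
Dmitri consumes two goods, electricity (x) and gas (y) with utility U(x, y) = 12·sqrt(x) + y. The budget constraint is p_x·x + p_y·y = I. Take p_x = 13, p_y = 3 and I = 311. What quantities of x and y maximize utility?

x* = 1.9172, y* = 95.359

Thus x* = (6·p_y/p_x)² — independent of I — with the rest of income spent on y.
Plugging in: x* = (6·3/13)² = 1.9172, y* = 95.359.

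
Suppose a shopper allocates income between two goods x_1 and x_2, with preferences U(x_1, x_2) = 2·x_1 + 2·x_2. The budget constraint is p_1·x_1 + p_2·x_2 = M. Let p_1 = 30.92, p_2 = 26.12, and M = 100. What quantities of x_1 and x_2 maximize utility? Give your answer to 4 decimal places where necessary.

Perfect substitutes: compare marginal utility per dollar. 2/p_1 vs 2/p_2 → 0.0647 vs 0.0766.
x_2 gives more utility per dollar, so spend all income on x_2: x_2* = M/p_2, x_1* = 0.
Numerically: x_1* = 0, x_2* = 3.8285.

x_1* = 0, x_2* = 3.8285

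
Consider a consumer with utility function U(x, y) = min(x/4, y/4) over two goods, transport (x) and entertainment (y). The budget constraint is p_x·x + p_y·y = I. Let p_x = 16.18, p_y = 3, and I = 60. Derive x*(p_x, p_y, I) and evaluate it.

Leontief preferences: the optimum is at the kink where x/4 = y/4, i.e. y = x.
Budget: p_x·x + p_y·x = I, so (4·p_x + 4·p_y)·x = 4·I.
Demand: x*(p_x,p_y,I) = 4·I/(4·p_x + 4·p_y), y* = 4·I/(4·p_x + 4·p_y).
Here 4·16.18 + 4·3 = 76.72, giving x* = 3.1283.

x* = 3.1283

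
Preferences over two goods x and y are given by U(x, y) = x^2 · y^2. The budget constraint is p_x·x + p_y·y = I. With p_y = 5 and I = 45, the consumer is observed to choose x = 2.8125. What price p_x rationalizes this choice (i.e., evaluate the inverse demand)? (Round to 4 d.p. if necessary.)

p_x = 8

The MRS is y/x. Set MRS = p_x/p_y.
So 2·p_y·y = 2·p_x·x; combined with the budget, a share 0.5 of income goes to x.
Demand: x*(p_x,p_y,I) = 0.5·I/p_x and y* = 0.5·I/p_y.
Set x* = 2.8125 in the demand function and solve for p_x: p_x = 8.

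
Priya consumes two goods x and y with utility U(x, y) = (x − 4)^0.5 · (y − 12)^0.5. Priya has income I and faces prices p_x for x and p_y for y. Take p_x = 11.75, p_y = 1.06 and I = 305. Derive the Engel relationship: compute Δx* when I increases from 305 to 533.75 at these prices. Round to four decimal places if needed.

Δx* = 9.734

Substituting into the budget: x* = 4 + 0.5·(I − 4·p_x − 12·p_y)/p_x, and y* = 12 + 0.5·(…)/p_y.
Discretionary income = 305 − 4·11.75 − 12·1.06 = 245.28; x* = 4 + 0.5·245.28/11.75 = 14.4374.
At I' = 533.75: x* = 24.1715. Change: 24.1715 − 14.4374 = 9.734.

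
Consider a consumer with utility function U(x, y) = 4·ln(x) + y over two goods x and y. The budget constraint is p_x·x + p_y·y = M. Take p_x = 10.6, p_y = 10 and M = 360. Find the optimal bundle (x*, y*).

So x*(p_x,p_y) = 4·p_y/p_x, independent of income; and y* = (M − 4·p_y)/p_y.
At the given prices: x* = 4·10/10.6 = 3.7736, and y* = 32.

x* = 3.7736, y* = 32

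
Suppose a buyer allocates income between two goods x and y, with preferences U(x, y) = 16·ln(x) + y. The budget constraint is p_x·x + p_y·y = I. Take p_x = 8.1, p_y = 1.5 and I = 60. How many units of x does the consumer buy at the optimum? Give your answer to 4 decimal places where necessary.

Set MRS = p_x/p_y: (16/x)/1 = p_x/p_y.
So x*(p_x,p_y) = 16·p_y/p_x, independent of income; and y* = (I − 16·p_y)/p_y.
At the given prices: x* = 16·1.5/8.1 = 2.963.

x* = 2.963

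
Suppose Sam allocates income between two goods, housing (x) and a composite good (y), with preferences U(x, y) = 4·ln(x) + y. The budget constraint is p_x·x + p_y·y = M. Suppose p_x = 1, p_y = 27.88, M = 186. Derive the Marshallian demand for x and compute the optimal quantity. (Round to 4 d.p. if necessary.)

So x*(p_x,p_y) = 4·p_y/p_x, independent of income; and y* = (M − 4·p_y)/p_y.
At the given prices: x* = 4·27.88/1 = 111.52.

x* = 111.52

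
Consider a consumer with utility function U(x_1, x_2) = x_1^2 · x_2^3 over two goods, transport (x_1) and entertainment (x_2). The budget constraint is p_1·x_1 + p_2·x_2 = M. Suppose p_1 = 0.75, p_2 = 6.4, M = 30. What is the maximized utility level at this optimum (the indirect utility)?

V = 5695.3125

The MRS is (2/3)·x_2/x_1. Set MRS = p_1/p_2.
Rearranging, p_2·x_2 = (3/2)·p_1·x_1. Substituting into the budget gives p_1·x_1·(1 + (3/2)) = M.
Demand: x_1*(p_1,p_2,M) = 0.4·M/p_1 and x_2* = 0.6·M/p_2.
At p_1=0.75, p_2=6.4, M=30: x_1* = 0.4·30/0.75 = 16, x_2* = 2.8125.
Utility at the optimum: U(16, 2.8125) = 5695.3125.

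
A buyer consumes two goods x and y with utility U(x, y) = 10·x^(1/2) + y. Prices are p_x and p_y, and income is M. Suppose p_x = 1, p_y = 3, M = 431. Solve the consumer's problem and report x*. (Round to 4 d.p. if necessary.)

Plugging in: x* = (5·3/1)² = 225.

x* = 225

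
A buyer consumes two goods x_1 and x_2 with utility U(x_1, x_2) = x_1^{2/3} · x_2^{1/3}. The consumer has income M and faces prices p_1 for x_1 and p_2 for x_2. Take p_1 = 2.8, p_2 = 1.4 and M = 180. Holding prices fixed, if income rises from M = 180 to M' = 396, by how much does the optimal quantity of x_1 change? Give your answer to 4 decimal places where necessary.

Δx_1* = 51.4286

At p_1=2.8, p_2=1.4, M=180: x_1* = 2/3·180/2.8 = 42.8571.
At M' = 396: x_1* = 94.2857. Change: 94.2857 − 42.8571 = 51.4286.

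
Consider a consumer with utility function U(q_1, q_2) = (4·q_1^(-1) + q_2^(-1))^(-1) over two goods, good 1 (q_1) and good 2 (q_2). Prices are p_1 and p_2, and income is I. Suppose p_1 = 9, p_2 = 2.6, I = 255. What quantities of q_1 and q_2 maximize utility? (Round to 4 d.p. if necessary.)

MRS = MU_q_1/MU_q_2 = 4·(q_2/q_1)^(2). Set equal to p_1/p_2.
Hence q_2/q_1 = ((1/4)·p_1/p_2)^(1/(2)), i.e. raised to the 0.5 power.
With the ratio pinned down, the budget gives q_1* = I/(p_1 + p_2·(q_2/q_1)) and q_2* = (q_2/q_1)·q_1*.
Numerically q_2/q_1 = 0.930261, so q_1* = 255/(9 + 2.6·0.930261) = 22.3318 and q_2* = 0.930261·22.3318 = 20.7744.

q_1* = 22.3318, q_2* = 20.7744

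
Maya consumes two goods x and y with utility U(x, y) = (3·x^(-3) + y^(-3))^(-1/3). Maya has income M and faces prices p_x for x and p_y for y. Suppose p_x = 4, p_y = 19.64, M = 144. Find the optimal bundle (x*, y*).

x* = 10.2673, y* = 5.2409

With the ratio pinned down, the budget gives x* = M/(p_x + p_y·(y/x)) and y* = (y/x)·x*.
Numerically y/x = 0.510445, so x* = 144/(4 + 19.64·0.510445) = 10.2673 and y* = 0.510445·10.2673 = 5.2409.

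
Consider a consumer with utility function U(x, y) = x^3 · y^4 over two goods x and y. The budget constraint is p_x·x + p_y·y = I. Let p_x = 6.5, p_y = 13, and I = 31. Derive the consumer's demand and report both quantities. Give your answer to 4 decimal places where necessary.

MU_x/MU_y = (3·y)/(4·x); tangency sets this equal to p_x/p_y.
So 3·p_y·y = 4·p_x·x; combined with the budget, a share 3/7 of income goes to x.
Demand: x*(p_x,p_y,I) = 3/7·I/p_x and y* = 4/7·I/p_y.
At p_x=6.5, p_y=13, I=31: x* = 3/7·31/6.5 = 2.044, y* = 1.3626.

x* = 2.044, y* = 1.3626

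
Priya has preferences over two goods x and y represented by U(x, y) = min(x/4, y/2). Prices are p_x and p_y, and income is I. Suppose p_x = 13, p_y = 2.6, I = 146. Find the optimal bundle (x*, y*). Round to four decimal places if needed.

Leontief preferences: the optimum is at the kink where x/4 = y/2, i.e. y = (1/2)·x.
Budget: p_x·x + p_y·(1/2)·x = I, so (4·p_x + 2·p_y)·x = 4·I.
Demand: x*(p_x,p_y,I) = 4·I/(4·p_x + 2·p_y), y* = 2·I/(4·p_x + 2·p_y).
Here 4·13 + 2·2.6 = 57.2, giving x* = 10.2098 and y* = 5.1049.

x* = 10.2098, y* = 5.1049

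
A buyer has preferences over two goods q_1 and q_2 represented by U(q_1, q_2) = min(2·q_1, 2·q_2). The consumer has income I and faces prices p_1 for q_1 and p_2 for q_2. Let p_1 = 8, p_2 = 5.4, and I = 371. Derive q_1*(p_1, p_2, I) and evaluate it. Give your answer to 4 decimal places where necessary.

Leontief preferences: the optimum is at the kink where q_1/2 = q_2/2, i.e. q_2 = q_1.
Budget: p_1·q_1 + p_2·q_1 = I, so (2·p_1 + 2·p_2)·q_1 = 2·I.
Demand: q_1*(p_1,p_2,I) = 2·I/(2·p_1 + 2·p_2), q_2* = 2·I/(2·p_1 + 2·p_2).
Here 2·8 + 2·5.4 = 26.8, giving q_1* = 27.6866.

q_1* = 27.6866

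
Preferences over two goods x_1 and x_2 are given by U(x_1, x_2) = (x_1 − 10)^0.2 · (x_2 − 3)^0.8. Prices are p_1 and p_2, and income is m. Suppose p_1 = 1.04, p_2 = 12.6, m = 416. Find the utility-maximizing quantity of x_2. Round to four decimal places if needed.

Let x_1' = x_1−10, x_2' = x_2−3. MRS = (1/4)·x_2'/x_1' = p_1/p_2.
Substituting into the budget: x_1* = 10 + 0.2·(m − 10·p_1 − 3·p_2)/p_1, and x_2* = 3 + 0.8·(…)/p_2.
Discretionary income = 416 − 10·1.04 − 3·12.6 = 367.8; x_2* = 3 + 0.8·367.8/12.6 = 26.3524.

x_2* = 26.3524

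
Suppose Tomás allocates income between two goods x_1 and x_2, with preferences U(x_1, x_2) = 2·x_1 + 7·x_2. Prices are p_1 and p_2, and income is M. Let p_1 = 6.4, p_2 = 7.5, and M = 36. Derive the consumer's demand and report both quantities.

x_1* = 0, x_2* = 4.8

Numerically: x_1* = 0, x_2* = 4.8.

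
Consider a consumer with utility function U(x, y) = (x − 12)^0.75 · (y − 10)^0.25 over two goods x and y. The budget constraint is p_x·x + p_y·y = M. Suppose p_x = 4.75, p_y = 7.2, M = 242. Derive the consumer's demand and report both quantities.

Substituting into the budget: x* = 12 + 0.75·(M − 12·p_x − 10·p_y)/p_x, and y* = 10 + 0.25·(…)/p_y.
Discretionary income = 242 − 12·4.75 − 10·7.2 = 113; x* = 12 + 0.75·113/4.75 = 29.8421; y* = 10 + 0.25·113/7.2 = 13.9236.

x* = 29.8421, y* = 13.9236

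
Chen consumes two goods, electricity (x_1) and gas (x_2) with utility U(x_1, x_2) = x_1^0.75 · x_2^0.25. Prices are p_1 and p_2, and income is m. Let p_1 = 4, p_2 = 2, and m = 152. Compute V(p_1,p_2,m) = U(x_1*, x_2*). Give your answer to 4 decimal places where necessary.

V = 25.7527

MU_x_1/MU_x_2 = (0.75·x_2)/(0.25·x_1); tangency sets this equal to p_1/p_2.
Rearranging, p_2·x_2 = (1/3)·p_1·x_1. Substituting into the budget gives p_1·x_1·(1 + (1/3)) = m.
Demand: x_1*(p_1,p_2,m) = 0.75·m/p_1 and x_2* = 0.25·m/p_2.
At p_1=4, p_2=2, m=152: x_1* = 0.75·152/4 = 28.5, x_2* = 19.
Utility at the optimum: U(28.5, 19) = 25.7527.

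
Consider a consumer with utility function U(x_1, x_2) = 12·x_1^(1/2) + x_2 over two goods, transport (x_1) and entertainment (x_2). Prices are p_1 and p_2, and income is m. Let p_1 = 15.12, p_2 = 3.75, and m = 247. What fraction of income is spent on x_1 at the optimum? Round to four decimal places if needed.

Utility is quasi-linear in x_2; the FOC for x_1 is 6/√x_1 = p_1/p_2.
Thus x_1* = (6·p_2/p_1)² — independent of m — with the rest of income spent on x_2.
Plugging in: x_1* = (6·3.75/15.12)² = 2.2144, x_2* = 56.9381.
Expenditure on x_1: 15.12·2.2144 = 33.4821; share = 0.1356.

share on x_1 = 0.1356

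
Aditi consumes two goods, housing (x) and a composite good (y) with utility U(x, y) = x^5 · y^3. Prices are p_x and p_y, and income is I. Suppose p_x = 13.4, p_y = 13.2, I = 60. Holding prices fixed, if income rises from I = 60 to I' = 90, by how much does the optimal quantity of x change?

The MRS is (5/3)·y/x. Set MRS = p_x/p_y.
Rearranging, p_y·y = (3/5)·p_x·x. Substituting into the budget gives p_x·x·(1 + (3/5)) = I.
Demand: x*(p_x,p_y,I) = 0.625·I/p_x and y* = 0.375·I/p_y.
At p_x=13.4, p_y=13.2, I=60: x* = 0.625·60/13.4 = 2.7985.
At I' = 90: x* = 4.1978. Change: 4.1978 − 2.7985 = 1.3993.

Δx* = 1.3993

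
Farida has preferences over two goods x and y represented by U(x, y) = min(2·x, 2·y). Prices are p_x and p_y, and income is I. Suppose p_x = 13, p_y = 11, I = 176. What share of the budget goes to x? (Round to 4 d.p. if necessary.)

share on x = 0.5417

With perfect complements, no substitution: consume in ratio x:y = 2:2.
Budget: p_x·x + p_y·x = I, so (2·p_x + 2·p_y)·x = 2·I.
Demand: x*(p_x,p_y,I) = 2·I/(2·p_x + 2·p_y), y* = 2·I/(2·p_x + 2·p_y).
Here 2·13 + 2·11 = 48, giving x* = 7.3333 and y* = 7.3333.
Expenditure on x: 13·7.3333 = 95.3333; share = 0.5417.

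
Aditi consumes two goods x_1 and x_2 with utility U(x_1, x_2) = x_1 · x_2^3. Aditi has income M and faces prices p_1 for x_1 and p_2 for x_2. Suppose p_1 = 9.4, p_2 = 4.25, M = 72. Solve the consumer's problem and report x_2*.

Demand: x_1*(p_1,p_2,M) = 0.25·M/p_1 and x_2* = 0.75·M/p_2.
At p_1=9.4, p_2=4.25, M=72: x_2* = 0.75·72/4.25 = 12.7059.

x_2* = 12.7059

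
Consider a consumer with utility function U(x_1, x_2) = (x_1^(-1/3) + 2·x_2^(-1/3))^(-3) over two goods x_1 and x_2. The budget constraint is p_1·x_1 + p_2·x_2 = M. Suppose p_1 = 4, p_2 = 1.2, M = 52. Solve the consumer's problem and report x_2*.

x_2* = 24.0283

MU_x_1 ∝ x_1^(-4/3), MU_x_2 ∝ 2·x_2^(-4/3), so MRS = (1/2)·(x_2/x_1)^(4/3) = p_1/p_2.
Hence x_2/x_1 = (2·p_1/p_2)^(1/(4/3)), i.e. raised to the 0.75 power.
With the ratio pinned down, the budget gives x_1* = M/(p_1 + p_2·(x_2/x_1)) and x_2* = (x_2/x_1)·x_1*.
Numerically x_2/x_1 = 4.148887, so x_1* = 52/(4 + 1.2·4.148887) = 5.7915 and x_2* = 4.148887·5.7915 = 24.0283.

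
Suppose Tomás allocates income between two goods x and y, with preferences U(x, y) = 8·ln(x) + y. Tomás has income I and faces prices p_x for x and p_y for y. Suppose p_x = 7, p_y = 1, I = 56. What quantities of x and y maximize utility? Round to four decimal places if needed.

So x*(p_x,p_y) = 8·p_y/p_x, independent of income; and y* = (I − 8·p_y)/p_y.
At the given prices: x* = 8·1/7 = 1.1429, and y* = 48.

x* = 1.1429, y* = 48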